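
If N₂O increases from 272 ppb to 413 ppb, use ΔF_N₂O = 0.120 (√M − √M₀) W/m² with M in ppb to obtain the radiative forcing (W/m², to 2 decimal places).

N₂O: 0.120 × (√413 − √272) = 0.120 × (20.3224 − 16.4924) = 0.120 × 3.8300 = 0.4596 W/m².

ΔF = 0.46 W/m²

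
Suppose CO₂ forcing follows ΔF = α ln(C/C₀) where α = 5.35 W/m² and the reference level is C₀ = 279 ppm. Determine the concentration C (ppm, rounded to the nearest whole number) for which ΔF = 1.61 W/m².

C ≈ 377 ppm

Set 5.35 ln(C/279) = 1.61, so ln(C/279) = 1.61/5.35 = 0.30093.
Then C/279 = e^0.30093 = 1.35111, giving C = 279 × 1.35111 = 376.96 ppm.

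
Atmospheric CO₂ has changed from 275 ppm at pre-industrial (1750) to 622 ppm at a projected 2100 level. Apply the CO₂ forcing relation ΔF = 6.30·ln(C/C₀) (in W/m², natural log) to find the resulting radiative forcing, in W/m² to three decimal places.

CO₂ absorption bands are partially saturated, so forcing scales with the logarithm of the concentration ratio.
CO₂: 6.30 × ln(622/275) = 6.30 × ln(2.26182) = 6.30 × 0.81617 = 5.1419 W/m².

ΔF = 5.142 W/m²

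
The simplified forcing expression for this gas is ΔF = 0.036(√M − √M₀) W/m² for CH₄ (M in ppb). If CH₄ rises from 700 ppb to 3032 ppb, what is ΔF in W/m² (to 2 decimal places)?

ΔF = 1.03 W/m²

CH₄: 0.036 × (√3032 − √700) = 0.036 × (55.0636 − 26.4575) = 0.036 × 28.6061 = 1.0298 W/m².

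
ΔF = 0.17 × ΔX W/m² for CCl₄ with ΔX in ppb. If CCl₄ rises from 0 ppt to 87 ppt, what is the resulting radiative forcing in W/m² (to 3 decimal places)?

ΔF = 0.015 W/m²

CCl₄: Δ = 87 − 0 = 87 ppt = 0.087 ppb; ΔF = 0.17 × 0.087 = 0.0148 W/m².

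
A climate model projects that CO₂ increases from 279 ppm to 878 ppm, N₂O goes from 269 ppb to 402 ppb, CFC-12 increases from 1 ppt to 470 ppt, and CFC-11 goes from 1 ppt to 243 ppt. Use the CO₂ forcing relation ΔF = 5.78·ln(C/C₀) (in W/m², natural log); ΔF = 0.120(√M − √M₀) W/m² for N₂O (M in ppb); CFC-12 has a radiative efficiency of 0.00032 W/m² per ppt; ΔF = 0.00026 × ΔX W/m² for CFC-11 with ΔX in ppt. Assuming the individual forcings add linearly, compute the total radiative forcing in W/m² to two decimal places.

ΔF = 7.28 W/m²

CO₂: 5.78 × ln(878/279) = 5.78 × ln(3.14695) = 5.78 × 1.14643 = 6.6264 W/m².
N₂O: 0.120 × (√402 − √269) = 0.120 × (20.0499 − 16.4012) = 0.120 × 3.6487 = 0.4378 W/m².
CFC-12: ΔF = 0.00032 × (470 − 1) = 0.00032 × 469 = 0.1501 W/m².
CFC-11: ΔF = 0.00026 × (243 − 1) = 0.00026 × 242 = 0.0629 W/m².
Total ΔF = 6.6264 + 0.4378 + 0.1501 + 0.0629 = 7.2772 W/m².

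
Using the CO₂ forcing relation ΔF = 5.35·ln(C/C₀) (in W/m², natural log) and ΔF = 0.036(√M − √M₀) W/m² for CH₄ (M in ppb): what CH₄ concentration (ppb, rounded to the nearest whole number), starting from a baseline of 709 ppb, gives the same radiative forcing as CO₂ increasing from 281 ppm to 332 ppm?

CO₂ forcing: 5.35 × ln(332/281) = 5.35 × 0.166780 = 0.89227 W/m².
Set 0.036(√M − √709) = 0.89227: √M = 0.89227/0.036 + √709 = 24.7853 + 26.6271 = 51.4124.
M = (51.4124)² = 2643.23 ppb.

M ≈ 2643 ppb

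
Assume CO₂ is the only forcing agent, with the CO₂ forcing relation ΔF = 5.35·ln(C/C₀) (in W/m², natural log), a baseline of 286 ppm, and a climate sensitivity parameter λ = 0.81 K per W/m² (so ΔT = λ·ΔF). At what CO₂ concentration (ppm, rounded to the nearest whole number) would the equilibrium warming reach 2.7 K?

C ≈ 533 ppm

Required forcing: ΔF = ΔT/λ = 2.7/0.81 = 3.3333 W/m².
Then ln(C/286) = ΔF/5.35 = 3.3333/5.35 = 0.62305.
So C = 286 × e^0.62305 = 286 × 1.86461 = 533.28 ppm.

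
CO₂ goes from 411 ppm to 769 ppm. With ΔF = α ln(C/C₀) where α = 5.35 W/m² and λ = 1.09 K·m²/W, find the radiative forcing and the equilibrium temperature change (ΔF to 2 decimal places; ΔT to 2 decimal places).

CO₂: 5.35 × ln(769/411) = 5.35 × ln(1.87105) = 5.35 × 0.62650 = 3.3518 W/m².
ΔT = λ ΔF = 1.09 × 3.35 = 3.6515 K.

ΔF = 3.35 W/m²; ΔT = 3.65 K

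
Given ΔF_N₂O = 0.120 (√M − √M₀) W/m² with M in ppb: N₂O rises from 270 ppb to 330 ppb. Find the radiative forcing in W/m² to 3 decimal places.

N₂O: 0.120 × (√330 − √270) = 0.120 × (18.1659 − 16.4317) = 0.120 × 1.7342 = 0.2081 W/m².

ΔF = 0.208 W/m²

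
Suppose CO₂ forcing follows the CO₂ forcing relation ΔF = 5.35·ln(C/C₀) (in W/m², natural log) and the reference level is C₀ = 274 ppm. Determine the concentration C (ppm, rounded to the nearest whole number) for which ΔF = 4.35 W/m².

C ≈ 618 ppm

Set 5.35 ln(C/274) = 4.35, so ln(C/274) = 4.35/5.35 = 0.81308.
Then C/274 = e^0.81308 = 2.25484, giving C = 274 × 2.25484 = 617.83 ppm.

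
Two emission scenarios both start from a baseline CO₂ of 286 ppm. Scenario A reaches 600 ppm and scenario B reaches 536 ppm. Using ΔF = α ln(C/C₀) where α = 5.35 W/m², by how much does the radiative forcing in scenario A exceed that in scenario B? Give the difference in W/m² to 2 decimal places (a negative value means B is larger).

ΔF_A − ΔF_B = 0.60 W/m²

ΔF_A = 5.35 ln(600/286) = 5.35 × 0.74094 = 3.9640 W/m².
ΔF_B = 5.35 ln(536/286) = 5.35 × 0.62814 = 3.3605 W/m².
Difference: 3.9640 − 3.3605 = 0.6035 W/m².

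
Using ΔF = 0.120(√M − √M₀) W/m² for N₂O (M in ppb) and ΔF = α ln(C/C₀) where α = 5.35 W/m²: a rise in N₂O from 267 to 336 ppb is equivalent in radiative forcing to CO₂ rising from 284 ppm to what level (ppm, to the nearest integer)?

N₂O forcing: 0.120 × (√336 − √267) = 0.120 × (18.3303 − 16.3401) = 0.120 × 1.9902 = 0.23882 W/m².
Set 5.35 ln(C/284) = 0.23882: ln(C/284) = 0.23882/5.35 = 0.04464, so C = 284 × e^0.04464 = 284 × 1.04565 = 296.96 ppm.

C ≈ 297 ppm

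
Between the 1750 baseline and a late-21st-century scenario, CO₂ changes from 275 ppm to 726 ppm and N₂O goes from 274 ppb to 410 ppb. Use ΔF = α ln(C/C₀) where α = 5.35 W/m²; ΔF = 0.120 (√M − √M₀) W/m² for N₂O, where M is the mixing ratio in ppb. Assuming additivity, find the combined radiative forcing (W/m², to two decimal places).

CO₂: 5.35 × ln(726/275) = 5.35 × ln(2.64000) = 5.35 × 0.97078 = 5.1937 W/m².
N₂O: 0.120 × (√410 − √274) = 0.120 × (20.2485 − 16.5529) = 0.120 × 3.6956 = 0.4435 W/m².
Total ΔF = 5.1937 + 0.4435 = 5.6372 W/m².

ΔF = 5.64 W/m²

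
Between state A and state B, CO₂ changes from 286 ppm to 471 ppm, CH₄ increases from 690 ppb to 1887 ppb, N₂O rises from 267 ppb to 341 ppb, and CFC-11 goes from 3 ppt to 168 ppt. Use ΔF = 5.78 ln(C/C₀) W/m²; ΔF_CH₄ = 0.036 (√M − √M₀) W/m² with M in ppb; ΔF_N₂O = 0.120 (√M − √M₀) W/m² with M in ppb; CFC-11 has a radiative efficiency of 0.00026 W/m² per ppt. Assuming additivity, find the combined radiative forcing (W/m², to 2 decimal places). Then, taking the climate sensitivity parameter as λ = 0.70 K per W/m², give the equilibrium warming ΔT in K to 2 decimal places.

CO₂: 5.78 × ln(471/286) = 5.78 × ln(1.64685) = 5.78 × 0.49886 = 2.8834 W/m².
CH₄: 0.036 × (√1887 − √690) = 0.036 × (43.4396 − 26.2679) = 0.036 × 17.1717 = 0.6182 W/m².
N₂O: 0.120 × (√341 − √267) = 0.120 × (18.4662 − 16.3401) = 0.120 × 2.1261 = 0.2551 W/m².
CFC-11: ΔF = 0.00026 × (168 − 3) = 0.00026 × 165 = 0.0429 W/m².
Total ΔF = 2.8834 + 0.6182 + 0.2551 + 0.0429 = 3.7996 W/m².
ΔT = λ ΔF = 0.70 × 3.80 = 2.6600 K.

ΔF = 3.80 W/m²; ΔT = 2.66 K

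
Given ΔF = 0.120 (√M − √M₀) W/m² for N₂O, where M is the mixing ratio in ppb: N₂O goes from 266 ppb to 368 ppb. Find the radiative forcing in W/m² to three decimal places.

ΔF = 0.345 W/m²

N₂O: 0.120 × (√368 − √266) = 0.120 × (19.1833 − 16.3095) = 0.120 × 2.8738 = 0.3449 W/m².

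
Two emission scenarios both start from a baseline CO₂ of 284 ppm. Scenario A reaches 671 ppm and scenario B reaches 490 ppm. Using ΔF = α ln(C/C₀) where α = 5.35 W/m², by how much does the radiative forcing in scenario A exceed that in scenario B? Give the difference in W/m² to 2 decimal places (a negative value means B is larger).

ΔF_A = 5.35 ln(671/284) = 5.35 × 0.85979 = 4.5999 W/m².
ΔF_B = 5.35 ln(490/284) = 5.35 × 0.54543 = 2.9181 W/m².
Difference: 4.5999 − 2.9181 = 1.6818 W/m².

ΔF_A − ΔF_B = 1.68 W/m²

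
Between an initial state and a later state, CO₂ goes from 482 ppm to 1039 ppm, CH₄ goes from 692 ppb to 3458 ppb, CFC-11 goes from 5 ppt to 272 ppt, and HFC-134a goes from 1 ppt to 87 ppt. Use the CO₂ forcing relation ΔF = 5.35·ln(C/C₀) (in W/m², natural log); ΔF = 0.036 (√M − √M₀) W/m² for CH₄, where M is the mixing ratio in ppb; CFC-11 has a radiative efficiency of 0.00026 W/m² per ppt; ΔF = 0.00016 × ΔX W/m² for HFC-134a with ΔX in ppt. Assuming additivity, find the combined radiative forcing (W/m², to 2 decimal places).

ΔF = 5.36 W/m²

CO₂: 5.35 × ln(1039/482) = 5.35 × ln(2.15560) = 5.35 × 0.76807 = 4.1092 W/m².
CH₄: 0.036 × (√3458 − √692) = 0.036 × (58.8048 − 26.3059) = 0.036 × 32.4989 = 1.1700 W/m².
CFC-11: ΔF = 0.00026 × (272 − 5) = 0.00026 × 267 = 0.0694 W/m².
HFC-134a: ΔF = 0.00016 × (87 − 1) = 0.00016 × 86 = 0.0138 W/m².
Total ΔF = 4.1092 + 1.1700 + 0.0694 + 0.0138 = 5.3624 W/m².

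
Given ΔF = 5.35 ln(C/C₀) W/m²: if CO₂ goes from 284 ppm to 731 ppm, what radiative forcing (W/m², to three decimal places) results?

ΔF = 5.058 W/m²

CO₂: 5.35 × ln(731/284) = 5.35 × ln(2.57394) = 5.35 × 0.94544 = 5.0581 W/m².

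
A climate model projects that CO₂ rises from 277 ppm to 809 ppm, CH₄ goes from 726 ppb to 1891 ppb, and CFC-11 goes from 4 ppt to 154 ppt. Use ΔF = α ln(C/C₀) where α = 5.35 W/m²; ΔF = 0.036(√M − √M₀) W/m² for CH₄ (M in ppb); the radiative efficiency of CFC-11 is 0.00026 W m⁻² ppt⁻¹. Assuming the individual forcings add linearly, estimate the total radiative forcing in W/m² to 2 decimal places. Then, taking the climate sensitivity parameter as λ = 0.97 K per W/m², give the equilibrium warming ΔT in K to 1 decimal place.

ΔF = 6.37 W/m²; ΔT = 6.2 K

CO₂: 5.35 × ln(809/277) = 5.35 × ln(2.92058) = 5.35 × 1.07178 = 5.7340 W/m².
CH₄: 0.036 × (√1891 − √726) = 0.036 × (43.4856 − 26.9444) = 0.036 × 16.5412 = 0.5955 W/m².
CFC-11: ΔF = 0.00026 × (154 − 4) = 0.00026 × 150 = 0.0390 W/m².
Total ΔF = 5.7340 + 0.5955 + 0.0390 = 6.3685 W/m².
ΔT = λ ΔF = 0.97 × 6.37 = 6.1789 K.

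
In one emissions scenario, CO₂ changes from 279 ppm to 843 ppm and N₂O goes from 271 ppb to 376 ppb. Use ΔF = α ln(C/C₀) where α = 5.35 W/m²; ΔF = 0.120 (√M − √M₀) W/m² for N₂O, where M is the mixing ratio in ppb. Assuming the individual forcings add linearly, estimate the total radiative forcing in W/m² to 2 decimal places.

ΔF = 6.27 W/m²

CO₂: 5.35 × ln(843/279) = 5.35 × ln(3.02151) = 5.35 × 1.10576 = 5.9158 W/m².
N₂O: 0.120 × (√376 − √271) = 0.120 × (19.3907 − 16.4621) = 0.120 × 2.9286 = 0.3514 W/m².
Total ΔF = 5.9158 + 0.3514 = 6.2672 W/m².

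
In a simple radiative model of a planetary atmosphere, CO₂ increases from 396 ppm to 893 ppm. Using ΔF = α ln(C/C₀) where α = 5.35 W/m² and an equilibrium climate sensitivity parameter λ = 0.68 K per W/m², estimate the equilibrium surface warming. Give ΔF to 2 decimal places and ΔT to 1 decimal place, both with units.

CO₂: 5.35 × ln(893/396) = 5.35 × ln(2.25505) = 5.35 × 0.81317 = 4.3505 W/m².
ΔT = λ ΔF = 0.68 × 4.35 = 2.9580 K.

ΔF = 4.35 W/m²; ΔT = 3.0 K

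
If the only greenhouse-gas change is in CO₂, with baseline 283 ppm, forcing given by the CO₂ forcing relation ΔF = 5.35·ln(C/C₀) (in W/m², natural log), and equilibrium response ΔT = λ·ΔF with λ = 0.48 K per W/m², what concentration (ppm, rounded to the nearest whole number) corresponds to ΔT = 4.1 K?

C ≈ 1397 ppm

Required forcing: ΔF = ΔT/λ = 4.1/0.48 = 8.5417 W/m².
Then ln(C/283) = ΔF/5.35 = 8.5417/5.35 = 1.59658.
So C = 283 × e^1.59658 = 283 × 4.93612 = 1396.92 ppm.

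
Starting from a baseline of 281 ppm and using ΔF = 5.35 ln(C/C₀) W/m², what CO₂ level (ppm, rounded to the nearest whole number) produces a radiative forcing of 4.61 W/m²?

Set 5.35 ln(C/281) = 4.61, so ln(C/281) = 4.61/5.35 = 0.86168.
Then C/281 = e^0.86168 = 2.36713, giving C = 281 × 2.36713 = 665.16 ppm.

C ≈ 665 ppm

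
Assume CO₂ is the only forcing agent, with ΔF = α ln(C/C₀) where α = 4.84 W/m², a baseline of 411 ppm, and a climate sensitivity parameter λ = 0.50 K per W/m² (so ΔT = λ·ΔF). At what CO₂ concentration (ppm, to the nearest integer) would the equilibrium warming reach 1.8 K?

Required forcing: ΔF = ΔT/λ = 1.8/0.50 = 3.6000 W/m².
Then ln(C/411) = ΔF/4.84 = 3.6000/4.84 = 0.74380.
So C = 411 × e^0.74380 = 411 × 2.10392 = 864.71 ppm.

C ≈ 865 ppm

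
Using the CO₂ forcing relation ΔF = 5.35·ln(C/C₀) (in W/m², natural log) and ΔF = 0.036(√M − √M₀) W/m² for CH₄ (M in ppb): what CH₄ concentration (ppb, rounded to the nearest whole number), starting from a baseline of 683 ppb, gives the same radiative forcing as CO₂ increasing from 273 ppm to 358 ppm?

M ≈ 4411 ppb

CO₂ forcing: 5.35 × ln(358/273) = 5.35 × 0.271061 = 1.45018 W/m².
Set 0.036(√M − √683) = 1.45018: √M = 1.45018/0.036 + √683 = 40.2828 + 26.1343 = 66.4171.
M = (66.4171)² = 4411.23 ppb.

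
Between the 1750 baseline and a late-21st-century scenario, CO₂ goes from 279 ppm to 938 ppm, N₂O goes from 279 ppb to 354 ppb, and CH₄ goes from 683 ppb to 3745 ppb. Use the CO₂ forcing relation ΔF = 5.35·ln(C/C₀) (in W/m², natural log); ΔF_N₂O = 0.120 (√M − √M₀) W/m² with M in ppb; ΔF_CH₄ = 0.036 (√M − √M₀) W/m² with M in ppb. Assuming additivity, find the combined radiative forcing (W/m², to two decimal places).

CO₂: 5.35 × ln(938/279) = 5.35 × ln(3.36201) = 5.35 × 1.21254 = 6.4871 W/m².
N₂O: 0.120 × (√354 − √279) = 0.120 × (18.8149 − 16.7033) = 0.120 × 2.1116 = 0.2534 W/m².
CH₄: 0.036 × (√3745 − √683) = 0.036 × (61.1964 − 26.1343) = 0.036 × 35.0621 = 1.2622 W/m².
Total ΔF = 6.4871 + 0.2534 + 1.2622 = 8.0027 W/m².

ΔF = 8.00 W/m²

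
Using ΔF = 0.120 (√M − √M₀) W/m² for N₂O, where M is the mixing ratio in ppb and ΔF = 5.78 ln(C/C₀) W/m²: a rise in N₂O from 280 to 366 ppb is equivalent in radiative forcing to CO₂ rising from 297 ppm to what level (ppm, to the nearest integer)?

C ≈ 312 ppm

N₂O forcing: 0.120 × (√366 − √280) = 0.120 × (19.1311 − 16.7332) = 0.120 × 2.3979 = 0.28775 W/m².
Set 5.78 ln(C/297) = 0.28775: ln(C/297) = 0.28775/5.78 = 0.04978, so C = 297 × e^0.04978 = 297 × 1.05104 = 312.16 ppm.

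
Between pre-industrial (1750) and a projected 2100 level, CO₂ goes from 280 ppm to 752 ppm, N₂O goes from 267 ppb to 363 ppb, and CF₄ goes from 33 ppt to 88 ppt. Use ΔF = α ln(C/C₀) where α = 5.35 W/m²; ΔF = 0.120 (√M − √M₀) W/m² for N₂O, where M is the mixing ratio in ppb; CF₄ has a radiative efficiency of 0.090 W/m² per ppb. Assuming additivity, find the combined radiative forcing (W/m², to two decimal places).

CO₂: 5.35 × ln(752/280) = 5.35 × ln(2.68571) = 5.35 × 0.98795 = 5.2855 W/m².
N₂O: 0.120 × (√363 − √267) = 0.120 × (19.0526 − 16.3401) = 0.120 × 2.7125 = 0.3255 W/m².
CF₄: Δ = 88 − 33 = 55 ppt = 0.055 ppb; ΔF = 0.090 × 0.055 = 0.0050 W/m².
Total ΔF = 5.2855 + 0.3255 + 0.0050 = 5.6160 W/m².

ΔF = 5.62 W/m²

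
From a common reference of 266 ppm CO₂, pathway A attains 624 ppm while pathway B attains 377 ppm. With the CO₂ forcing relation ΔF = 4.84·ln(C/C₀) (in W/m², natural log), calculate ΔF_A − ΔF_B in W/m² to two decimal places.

ΔF_A = 4.84 ln(624/266) = 4.84 × 0.85265 = 4.1268 W/m².
ΔF_B = 4.84 ln(377/266) = 4.84 × 0.34875 = 1.6880 W/m².
Difference: 4.1268 − 1.6880 = 2.4388 W/m².

ΔF_A − ΔF_B = 2.44 W/m²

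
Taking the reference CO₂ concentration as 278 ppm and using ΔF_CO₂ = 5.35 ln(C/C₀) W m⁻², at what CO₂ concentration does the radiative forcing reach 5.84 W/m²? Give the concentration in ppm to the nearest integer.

Set 5.35 ln(C/278) = 5.84, so ln(C/278) = 5.84/5.35 = 1.09159.
Then C/278 = e^1.09159 = 2.97901, giving C = 278 × 2.97901 = 828.16 ppm.

C ≈ 828 ppm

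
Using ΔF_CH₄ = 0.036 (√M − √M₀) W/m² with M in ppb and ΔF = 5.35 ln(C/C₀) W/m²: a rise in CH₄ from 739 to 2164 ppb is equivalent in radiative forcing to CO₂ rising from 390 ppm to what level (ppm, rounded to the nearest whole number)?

C ≈ 444 ppm

CH₄ forcing: 0.036 × (√2164 − √739) = 0.036 × (46.5188 − 27.1846) = 0.036 × 19.3342 = 0.69603 W/m².
Set 5.35 ln(C/390) = 0.69603: ln(C/390) = 0.69603/5.35 = 0.13010, so C = 390 × e^0.13010 = 390 × 1.13894 = 444.19 ppm.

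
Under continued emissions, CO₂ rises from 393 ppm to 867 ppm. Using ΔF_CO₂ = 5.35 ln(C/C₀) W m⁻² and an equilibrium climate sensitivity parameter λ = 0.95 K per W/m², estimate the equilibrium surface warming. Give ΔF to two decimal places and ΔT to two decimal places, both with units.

CO₂: 5.35 × ln(867/393) = 5.35 × ln(2.20611) = 5.35 × 0.79123 = 4.2331 W/m².
ΔT = λ ΔF = 0.95 × 4.23 = 4.0185 K.

ΔF = 4.23 W/m²; ΔT = 4.02 K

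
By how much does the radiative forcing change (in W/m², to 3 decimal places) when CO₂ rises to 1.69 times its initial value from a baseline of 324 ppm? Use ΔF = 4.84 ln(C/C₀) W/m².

ΔF = 2.540 W/m²

Because the forcing depends only on the ratio C/C₀, the initial concentration does not enter.
ΔF = 4.84 × ln(1.69) = 4.84 × 0.52473 = 2.5397 W/m².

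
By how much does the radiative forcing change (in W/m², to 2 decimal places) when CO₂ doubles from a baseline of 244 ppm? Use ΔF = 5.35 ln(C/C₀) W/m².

ΔF = 5.35 × ln(2) = 5.35 × 0.69315 = 3.7084 W/m².

ΔF = 3.71 W/m²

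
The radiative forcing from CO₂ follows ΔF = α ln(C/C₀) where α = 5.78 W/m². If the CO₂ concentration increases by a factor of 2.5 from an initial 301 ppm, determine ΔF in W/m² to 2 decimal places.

ΔF = 5.30 W/m²

ΔF = 5.78 × ln(2.5) = 5.78 × 0.91629 = 5.2962 W/m².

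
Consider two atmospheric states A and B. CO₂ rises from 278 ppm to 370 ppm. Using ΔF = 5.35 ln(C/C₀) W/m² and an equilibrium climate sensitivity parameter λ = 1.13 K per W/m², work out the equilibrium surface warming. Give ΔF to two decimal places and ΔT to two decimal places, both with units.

ΔF = 1.53 W/m²; ΔT = 1.73 K

CO₂: 5.35 × ln(370/278) = 5.35 × ln(1.33094) = 5.35 × 0.28589 = 1.5295 W/m².
ΔT = λ ΔF = 1.13 × 1.53 = 1.7289 K.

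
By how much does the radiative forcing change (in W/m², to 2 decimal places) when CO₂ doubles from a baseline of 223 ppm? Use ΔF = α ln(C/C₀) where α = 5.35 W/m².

ΔF = 3.71 W/m²

Because the forcing depends only on the ratio C/C₀, the initial concentration does not enter.
ΔF = 5.35 × ln(2) = 5.35 × 0.69315 = 3.7084 W/m².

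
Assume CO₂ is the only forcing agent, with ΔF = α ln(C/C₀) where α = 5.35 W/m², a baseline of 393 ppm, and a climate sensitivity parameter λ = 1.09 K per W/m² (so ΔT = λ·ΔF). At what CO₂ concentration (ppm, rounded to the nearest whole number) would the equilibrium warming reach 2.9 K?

C ≈ 646 ppm

Required forcing: ΔF = ΔT/λ = 2.9/1.09 = 2.6606 W/m².
Then ln(C/393) = ΔF/5.35 = 2.6606/5.35 = 0.49731.
So C = 393 × e^0.49731 = 393 × 1.64429 = 646.21 ppm.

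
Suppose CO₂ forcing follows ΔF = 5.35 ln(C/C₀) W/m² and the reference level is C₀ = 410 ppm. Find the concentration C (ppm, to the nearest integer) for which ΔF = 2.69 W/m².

C ≈ 678 ppm

Set 5.35 ln(C/410) = 2.69, so ln(C/410) = 2.69/5.35 = 0.50280.
Then C/410 = e^0.50280 = 1.65334, giving C = 410 × 1.65334 = 677.87 ppm.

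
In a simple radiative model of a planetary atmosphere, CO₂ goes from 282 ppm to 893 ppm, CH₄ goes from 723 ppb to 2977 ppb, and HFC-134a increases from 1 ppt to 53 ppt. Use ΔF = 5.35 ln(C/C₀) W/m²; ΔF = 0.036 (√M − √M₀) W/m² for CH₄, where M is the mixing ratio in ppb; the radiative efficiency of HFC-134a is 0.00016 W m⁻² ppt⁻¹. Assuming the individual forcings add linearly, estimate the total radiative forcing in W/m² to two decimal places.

CO₂: 5.35 × ln(893/282) = 5.35 × ln(3.16667) = 5.35 × 1.15268 = 6.1668 W/m².
CH₄: 0.036 × (√2977 − √723) = 0.036 × (54.5619 − 26.8887) = 0.036 × 27.6732 = 0.9962 W/m².
HFC-134a: ΔF = 0.00016 × (53 − 1) = 0.00016 × 52 = 0.0083 W/m².
Total ΔF = 6.1668 + 0.9962 + 0.0083 = 7.1713 W/m².

ΔF = 7.17 W/m²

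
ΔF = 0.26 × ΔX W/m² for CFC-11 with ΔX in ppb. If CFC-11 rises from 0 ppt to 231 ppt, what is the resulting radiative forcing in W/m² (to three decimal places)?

ΔF = 0.060 W/m²

CFC-11: Δ = 231 − 0 = 231 ppt = 0.231 ppb; ΔF = 0.26 × 0.231 = 0.0601 W/m².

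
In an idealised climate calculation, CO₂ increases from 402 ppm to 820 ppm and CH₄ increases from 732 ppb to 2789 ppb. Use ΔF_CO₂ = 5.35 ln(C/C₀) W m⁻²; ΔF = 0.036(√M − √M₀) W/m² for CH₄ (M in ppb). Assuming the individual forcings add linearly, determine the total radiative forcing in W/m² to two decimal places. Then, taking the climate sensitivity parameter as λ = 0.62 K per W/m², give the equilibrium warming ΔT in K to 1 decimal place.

CO₂: 5.35 × ln(820/402) = 5.35 × ln(2.03980) = 5.35 × 0.71285 = 3.8137 W/m².
CH₄: 0.036 × (√2789 − √732) = 0.036 × (52.8110 − 27.0555) = 0.036 × 25.7555 = 0.9272 W/m².
Total ΔF = 3.8137 + 0.9272 = 4.7409 W/m².
ΔT = λ ΔF = 0.62 × 4.74 = 2.9388 K.

ΔF = 4.74 W/m²; ΔT = 2.9 K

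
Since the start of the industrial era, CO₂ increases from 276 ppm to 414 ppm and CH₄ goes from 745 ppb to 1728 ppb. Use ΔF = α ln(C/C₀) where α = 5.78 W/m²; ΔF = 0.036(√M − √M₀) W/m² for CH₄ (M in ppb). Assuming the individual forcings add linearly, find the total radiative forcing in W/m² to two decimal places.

ΔF = 2.86 W/m²

CO₂: 5.78 × ln(414/276) = 5.78 × ln(1.50000) = 5.78 × 0.40547 = 2.3436 W/m².
CH₄: 0.036 × (√1728 − √745) = 0.036 × (41.5692 − 27.2947) = 0.036 × 14.2745 = 0.5139 W/m².
Total ΔF = 2.3436 + 0.5139 = 2.8575 W/m².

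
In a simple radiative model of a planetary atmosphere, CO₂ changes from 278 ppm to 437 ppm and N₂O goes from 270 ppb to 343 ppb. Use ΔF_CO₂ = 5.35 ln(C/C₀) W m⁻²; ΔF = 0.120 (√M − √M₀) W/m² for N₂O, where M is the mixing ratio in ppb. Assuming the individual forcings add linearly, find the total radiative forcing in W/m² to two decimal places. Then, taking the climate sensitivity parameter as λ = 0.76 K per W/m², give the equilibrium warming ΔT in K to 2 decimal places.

CO₂: 5.35 × ln(437/278) = 5.35 × ln(1.57194) = 5.35 × 0.45231 = 2.4199 W/m².
N₂O: 0.120 × (√343 − √270) = 0.120 × (18.5203 − 16.4317) = 0.120 × 2.0886 = 0.2506 W/m².
Total ΔF = 2.4199 + 0.2506 = 2.6705 W/m².
ΔT = λ ΔF = 0.76 × 2.67 = 2.0292 K.

ΔF = 2.67 W/m²; ΔT = 2.03 K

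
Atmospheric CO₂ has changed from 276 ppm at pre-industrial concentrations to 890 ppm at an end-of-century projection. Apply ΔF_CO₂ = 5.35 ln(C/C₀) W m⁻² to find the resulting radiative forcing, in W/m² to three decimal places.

ΔF = 6.264 W/m²

CO₂: 5.35 × ln(890/276) = 5.35 × ln(3.22464) = 5.35 × 1.17082 = 6.2639 W/m².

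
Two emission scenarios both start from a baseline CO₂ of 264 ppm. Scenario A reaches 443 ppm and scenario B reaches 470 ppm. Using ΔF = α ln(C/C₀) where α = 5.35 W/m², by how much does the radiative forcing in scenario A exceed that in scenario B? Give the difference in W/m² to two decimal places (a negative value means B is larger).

ΔF_A = 5.35 ln(443/264) = 5.35 × 0.51762 = 2.7693 W/m².
ΔF_B = 5.35 ln(470/264) = 5.35 × 0.57678 = 3.0858 W/m².
Difference: 2.7693 − 3.0858 = -0.3165 W/m².
(Equivalently, ΔF_A − ΔF_B = 5.35 ln(443/470) = 5.35 × -0.05916 = -0.3165 W/m².)

ΔF_A − ΔF_B = -0.32 W/m²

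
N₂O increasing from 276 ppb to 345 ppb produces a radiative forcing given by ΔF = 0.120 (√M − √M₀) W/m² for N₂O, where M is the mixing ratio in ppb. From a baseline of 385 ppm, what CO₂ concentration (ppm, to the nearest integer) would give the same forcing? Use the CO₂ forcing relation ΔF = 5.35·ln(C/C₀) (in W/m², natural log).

C ≈ 402 ppm

N₂O forcing: 0.120 × (√345 − √276) = 0.120 × (18.5742 − 16.6132) = 0.120 × 1.9610 = 0.23532 W/m².
Set 5.35 ln(C/385) = 0.23532: ln(C/385) = 0.23532/5.35 = 0.04399, so C = 385 × e^0.04399 = 385 × 1.04497 = 402.31 ppm.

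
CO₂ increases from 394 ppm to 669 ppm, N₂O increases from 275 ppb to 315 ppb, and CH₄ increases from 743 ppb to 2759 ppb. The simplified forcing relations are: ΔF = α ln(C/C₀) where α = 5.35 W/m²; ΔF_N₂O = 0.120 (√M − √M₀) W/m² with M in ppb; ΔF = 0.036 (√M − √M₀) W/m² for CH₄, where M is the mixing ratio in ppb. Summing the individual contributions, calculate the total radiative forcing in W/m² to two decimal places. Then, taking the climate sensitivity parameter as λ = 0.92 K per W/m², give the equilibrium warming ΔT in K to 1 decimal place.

ΔF = 3.88 W/m²; ΔT = 3.6 K

CO₂: 5.35 × ln(669/394) = 5.35 × ln(1.69797) = 5.35 × 0.52943 = 2.8325 W/m².
N₂O: 0.120 × (√315 − √275) = 0.120 × (17.7482 − 16.5831) = 0.120 × 1.1651 = 0.1398 W/m².
CH₄: 0.036 × (√2759 − √743) = 0.036 × (52.5262 − 27.2580) = 0.036 × 25.2682 = 0.9097 W/m².
Total ΔF = 2.8325 + 0.1398 + 0.9097 = 3.8820 W/m².
ΔT = λ ΔF = 0.92 × 3.88 = 3.5696 K.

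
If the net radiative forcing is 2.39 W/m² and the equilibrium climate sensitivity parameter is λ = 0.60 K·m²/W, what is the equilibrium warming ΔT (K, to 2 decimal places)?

ΔT = 1.43 K

ΔT = λ ΔF = 0.60 × 2.39 = 1.4340 K.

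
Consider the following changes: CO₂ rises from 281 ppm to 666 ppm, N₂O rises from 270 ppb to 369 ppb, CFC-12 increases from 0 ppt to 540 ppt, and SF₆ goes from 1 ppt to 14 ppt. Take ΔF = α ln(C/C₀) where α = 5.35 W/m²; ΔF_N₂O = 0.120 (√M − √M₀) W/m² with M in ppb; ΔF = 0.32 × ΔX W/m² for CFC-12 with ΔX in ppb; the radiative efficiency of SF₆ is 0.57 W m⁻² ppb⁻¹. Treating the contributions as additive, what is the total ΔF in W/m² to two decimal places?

ΔF = 5.13 W/m²

CO₂: 5.35 × ln(666/281) = 5.35 × ln(2.37011) = 5.35 × 0.86294 = 4.6167 W/m².
N₂O: 0.120 × (√369 − √270) = 0.120 × (19.2094 − 16.4317) = 0.120 × 2.7777 = 0.3333 W/m².
CFC-12: Δ = 540 − 0 = 540 ppt = 0.540 ppb; ΔF = 0.32 × 0.540 = 0.1728 W/m².
SF₆: Δ = 14 − 1 = 13 ppt = 0.013 ppb; ΔF = 0.57 × 0.013 = 0.0074 W/m².
Total ΔF = 4.6167 + 0.3333 + 0.1728 + 0.0074 = 5.1302 W/m².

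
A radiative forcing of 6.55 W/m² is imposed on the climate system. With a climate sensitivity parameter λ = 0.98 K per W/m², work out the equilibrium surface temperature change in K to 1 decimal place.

ΔT = 6.4 K

ΔT = λ ΔF = 0.98 × 6.55 = 6.4190 K.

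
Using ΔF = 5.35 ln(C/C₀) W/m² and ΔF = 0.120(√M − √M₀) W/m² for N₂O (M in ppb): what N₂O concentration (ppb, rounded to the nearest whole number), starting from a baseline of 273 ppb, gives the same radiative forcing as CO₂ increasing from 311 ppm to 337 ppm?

M ≈ 404 ppb

CO₂ forcing: 5.35 × ln(337/311) = 5.35 × 0.080290 = 0.42955 W/m².
Set 0.120(√M − √273) = 0.42955: √M = 0.42955/0.120 + √273 = 3.5796 + 16.5227 = 20.1023.
M = (20.1023)² = 404.10 ppb.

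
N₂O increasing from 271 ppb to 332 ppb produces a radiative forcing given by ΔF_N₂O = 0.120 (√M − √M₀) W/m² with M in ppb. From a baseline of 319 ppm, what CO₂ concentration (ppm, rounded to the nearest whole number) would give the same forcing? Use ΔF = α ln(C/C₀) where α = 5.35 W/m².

C ≈ 332 ppm

N₂O forcing: 0.120 × (√332 − √271) = 0.120 × (18.2209 − 16.4621) = 0.120 × 1.7588 = 0.21106 W/m².
Set 5.35 ln(C/319) = 0.21106: ln(C/319) = 0.21106/5.35 = 0.03945, so C = 319 × e^0.03945 = 319 × 1.04024 = 331.84 ppm.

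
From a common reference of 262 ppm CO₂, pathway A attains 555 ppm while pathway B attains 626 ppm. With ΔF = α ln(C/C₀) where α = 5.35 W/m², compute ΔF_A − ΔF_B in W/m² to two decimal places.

ΔF_A = 5.35 ln(555/262) = 5.35 × 0.75062 = 4.0158 W/m².
ΔF_B = 5.35 ln(626/262) = 5.35 × 0.87101 = 4.6599 W/m².
Difference: 4.0158 − 4.6599 = -0.6441 W/m².

ΔF_A − ΔF_B = -0.64 W/m²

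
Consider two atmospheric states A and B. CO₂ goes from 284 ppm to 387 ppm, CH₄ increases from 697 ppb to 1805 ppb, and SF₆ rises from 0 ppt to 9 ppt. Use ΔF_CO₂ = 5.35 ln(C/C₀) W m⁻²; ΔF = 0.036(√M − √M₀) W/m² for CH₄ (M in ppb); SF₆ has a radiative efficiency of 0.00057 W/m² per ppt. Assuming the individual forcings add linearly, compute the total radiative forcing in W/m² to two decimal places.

ΔF = 2.24 W/m²

CO₂: 5.35 × ln(387/284) = 5.35 × ln(1.36268) = 5.35 × 0.30945 = 1.6556 W/m².
CH₄: 0.036 × (√1805 − √697) = 0.036 × (42.4853 − 26.4008) = 0.036 × 16.0845 = 0.5790 W/m².
SF₆: ΔF = 0.00057 × (9 − 0) = 0.00057 × 9 = 0.0051 W/m².
Total ΔF = 1.6556 + 0.5790 + 0.0051 = 2.2397 W/m².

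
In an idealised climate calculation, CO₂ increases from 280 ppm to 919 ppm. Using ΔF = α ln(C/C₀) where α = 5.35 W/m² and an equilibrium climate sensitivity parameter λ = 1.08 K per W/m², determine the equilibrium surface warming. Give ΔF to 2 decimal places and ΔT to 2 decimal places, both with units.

ΔF = 6.36 W/m²; ΔT = 6.87 K

CO₂: 5.35 × ln(919/280) = 5.35 × ln(3.28214) = 5.35 × 1.18850 = 6.3585 W/m².
ΔT = λ ΔF = 1.08 × 6.36 = 6.8688 K.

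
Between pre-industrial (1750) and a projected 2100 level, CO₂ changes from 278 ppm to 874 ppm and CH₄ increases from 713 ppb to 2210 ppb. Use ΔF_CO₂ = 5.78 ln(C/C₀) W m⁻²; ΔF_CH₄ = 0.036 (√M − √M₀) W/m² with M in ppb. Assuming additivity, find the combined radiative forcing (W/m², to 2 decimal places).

ΔF = 7.35 W/m²

CO₂: 5.78 × ln(874/278) = 5.78 × ln(3.14388) = 5.78 × 1.14546 = 6.6208 W/m².
CH₄: 0.036 × (√2210 − √713) = 0.036 × (47.0106 − 26.7021) = 0.036 × 20.3085 = 0.7311 W/m².
Total ΔF = 6.6208 + 0.7311 = 7.3519 W/m².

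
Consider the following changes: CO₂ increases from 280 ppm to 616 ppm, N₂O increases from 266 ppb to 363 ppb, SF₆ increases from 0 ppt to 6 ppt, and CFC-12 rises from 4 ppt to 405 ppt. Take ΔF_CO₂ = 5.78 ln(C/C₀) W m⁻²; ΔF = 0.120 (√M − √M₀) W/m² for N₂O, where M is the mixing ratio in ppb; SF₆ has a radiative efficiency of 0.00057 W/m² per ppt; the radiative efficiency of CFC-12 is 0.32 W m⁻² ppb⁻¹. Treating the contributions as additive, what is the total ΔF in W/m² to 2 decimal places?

ΔF = 5.02 W/m²

CO₂: 5.78 × ln(616/280) = 5.78 × ln(2.20000) = 5.78 × 0.78846 = 4.5573 W/m².
N₂O: 0.120 × (√363 − √266) = 0.120 × (19.0526 − 16.3095) = 0.120 × 2.7431 = 0.3292 W/m².
SF₆: ΔF = 0.00057 × (6 − 0) = 0.00057 × 6 = 0.0034 W/m².
CFC-12: Δ = 405 − 4 = 401 ppt = 0.401 ppb; ΔF = 0.32 × 0.401 = 0.1283 W/m².
Total ΔF = 4.5573 + 0.3292 + 0.0034 + 0.1283 = 5.0182 W/m².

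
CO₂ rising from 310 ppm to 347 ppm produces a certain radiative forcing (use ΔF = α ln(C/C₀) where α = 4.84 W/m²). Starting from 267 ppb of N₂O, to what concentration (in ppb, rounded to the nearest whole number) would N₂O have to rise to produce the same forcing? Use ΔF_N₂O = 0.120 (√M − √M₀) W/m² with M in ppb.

CO₂ forcing: 4.84 × ln(347/310) = 4.84 × 0.112752 = 0.54572 W/m².
Set 0.120(√M − √267) = 0.54572: √M = 0.54572/0.120 + √267 = 4.5477 + 16.3401 = 20.8878.
M = (20.8878)² = 436.30 ppb.

M ≈ 436 ppb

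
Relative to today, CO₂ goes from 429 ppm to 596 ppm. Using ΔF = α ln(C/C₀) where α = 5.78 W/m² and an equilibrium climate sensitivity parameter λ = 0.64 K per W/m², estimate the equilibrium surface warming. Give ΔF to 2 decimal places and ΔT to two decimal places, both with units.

ΔF = 1.90 W/m²; ΔT = 1.22 K

CO₂: 5.78 × ln(596/429) = 5.78 × ln(1.38928) = 5.78 × 0.32879 = 1.9004 W/m².
ΔT = λ ΔF = 0.64 × 1.90 = 1.2160 K.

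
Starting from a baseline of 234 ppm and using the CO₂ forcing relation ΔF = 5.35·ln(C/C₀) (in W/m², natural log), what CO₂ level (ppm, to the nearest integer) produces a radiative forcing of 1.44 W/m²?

Set 5.35 ln(C/234) = 1.44, so ln(C/234) = 1.44/5.35 = 0.26916.
Then C/234 = e^0.26916 = 1.30886, giving C = 234 × 1.30886 = 306.27 ppm.

C ≈ 306 ppm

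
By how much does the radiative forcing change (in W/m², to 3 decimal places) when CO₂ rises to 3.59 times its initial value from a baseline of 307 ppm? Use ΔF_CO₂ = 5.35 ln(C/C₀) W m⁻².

ΔF = 5.35 × ln(3.59) = 5.35 × 1.27815 = 6.8381 W/m².

ΔF = 6.838 W/m²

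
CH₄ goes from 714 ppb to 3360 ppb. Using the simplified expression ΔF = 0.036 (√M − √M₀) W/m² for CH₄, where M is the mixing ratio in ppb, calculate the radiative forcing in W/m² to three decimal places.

ΔF = 1.125 W/m²

CH₄: 0.036 × (√3360 − √714) = 0.036 × (57.9655 − 26.7208) = 0.036 × 31.2447 = 1.1248 W/m².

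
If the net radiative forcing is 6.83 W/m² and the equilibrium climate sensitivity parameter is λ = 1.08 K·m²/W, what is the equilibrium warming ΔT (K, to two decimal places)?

ΔT = λ ΔF = 1.08 × 6.83 = 7.3764 K.

ΔT = 7.38 K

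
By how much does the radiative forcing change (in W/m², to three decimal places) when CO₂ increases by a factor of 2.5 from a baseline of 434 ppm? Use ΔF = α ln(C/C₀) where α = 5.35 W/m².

ΔF = 5.35 × ln(2.5) = 5.35 × 0.91629 = 4.9022 W/m².

ΔF = 4.902 W/m²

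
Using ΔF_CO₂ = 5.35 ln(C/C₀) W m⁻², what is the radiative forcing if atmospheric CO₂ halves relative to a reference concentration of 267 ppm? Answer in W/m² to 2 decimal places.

Because the forcing depends only on the ratio C/C₀, the initial concentration does not enter.
ΔF = 5.35 × ln(0.5) = 5.35 × -0.69315 = -3.7084 W/m².

ΔF = -3.71 W/m²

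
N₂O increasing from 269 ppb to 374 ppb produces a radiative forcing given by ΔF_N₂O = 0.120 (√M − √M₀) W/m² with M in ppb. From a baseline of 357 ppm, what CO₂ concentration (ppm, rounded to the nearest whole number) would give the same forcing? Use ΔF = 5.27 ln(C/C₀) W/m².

N₂O forcing: 0.120 × (√374 − √269) = 0.120 × (19.3391 − 16.4012) = 0.120 × 2.9379 = 0.35255 W/m².
Set 5.27 ln(C/357) = 0.35255: ln(C/357) = 0.35255/5.27 = 0.06690, so C = 357 × e^0.06690 = 357 × 1.06919 = 381.70 ppm.

C ≈ 382 ppm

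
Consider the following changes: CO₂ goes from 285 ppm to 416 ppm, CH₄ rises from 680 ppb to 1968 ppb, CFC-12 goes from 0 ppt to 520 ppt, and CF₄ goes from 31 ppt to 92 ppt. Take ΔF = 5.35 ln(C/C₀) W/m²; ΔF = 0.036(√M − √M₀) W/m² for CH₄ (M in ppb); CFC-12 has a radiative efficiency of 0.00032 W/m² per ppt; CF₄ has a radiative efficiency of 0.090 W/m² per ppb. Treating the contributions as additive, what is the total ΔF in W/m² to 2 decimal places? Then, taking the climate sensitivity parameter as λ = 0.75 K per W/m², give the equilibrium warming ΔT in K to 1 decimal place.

CO₂: 5.35 × ln(416/285) = 5.35 × ln(1.45965) = 5.35 × 0.37820 = 2.0234 W/m².
CH₄: 0.036 × (√1968 − √680) = 0.036 × (44.3621 − 26.0768) = 0.036 × 18.2853 = 0.6583 W/m².
CFC-12: ΔF = 0.00032 × (520 − 0) = 0.00032 × 520 = 0.1664 W/m².
CF₄: Δ = 92 − 31 = 61 ppt = 0.061 ppb; ΔF = 0.090 × 0.061 = 0.0055 W/m².
Total ΔF = 2.0234 + 0.6583 + 0.1664 + 0.0055 = 2.8536 W/m².
ΔT = λ ΔF = 0.75 × 2.85 = 2.1375 K.

ΔF = 2.85 W/m²; ΔT = 2.1 K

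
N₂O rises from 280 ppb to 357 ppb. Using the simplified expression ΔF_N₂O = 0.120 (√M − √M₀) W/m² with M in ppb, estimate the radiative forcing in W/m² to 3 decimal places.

N₂O: 0.120 × (√357 − √280) = 0.120 × (18.8944 − 16.7332) = 0.120 × 2.1612 = 0.2593 W/m².

ΔF = 0.259 W/m²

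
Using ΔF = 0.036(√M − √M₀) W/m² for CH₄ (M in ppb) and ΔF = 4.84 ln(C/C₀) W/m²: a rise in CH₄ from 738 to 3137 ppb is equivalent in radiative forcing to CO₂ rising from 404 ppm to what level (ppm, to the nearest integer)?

C ≈ 501 ppm

CH₄ forcing: 0.036 × (√3137 − √738) = 0.036 × (56.0089 − 27.1662) = 0.036 × 28.8427 = 1.03834 W/m².
Set 4.84 ln(C/404) = 1.03834: ln(C/404) = 1.03834/4.84 = 0.21453, so C = 404 × e^0.21453 = 404 × 1.23928 = 500.67 ppm.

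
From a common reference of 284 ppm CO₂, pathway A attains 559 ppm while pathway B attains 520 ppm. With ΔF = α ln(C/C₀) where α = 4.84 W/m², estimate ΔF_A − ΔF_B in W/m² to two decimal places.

ΔF_A = 4.84 ln(559/284) = 4.84 × 0.67718 = 3.2776 W/m².
ΔF_B = 4.84 ln(520/284) = 4.84 × 0.60485 = 2.9275 W/m².
Difference: 3.2776 − 2.9275 = 0.3501 W/m².

ΔF_A − ΔF_B = 0.35 W/m²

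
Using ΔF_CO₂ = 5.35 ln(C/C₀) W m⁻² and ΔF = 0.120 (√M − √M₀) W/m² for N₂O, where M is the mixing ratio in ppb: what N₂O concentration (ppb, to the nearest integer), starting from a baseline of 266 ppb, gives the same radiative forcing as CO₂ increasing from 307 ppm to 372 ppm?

M ≈ 619 ppb

CO₂ forcing: 5.35 × ln(372/307) = 5.35 × 0.192046 = 1.02745 W/m².
Set 0.120(√M − √266) = 1.02745: √M = 1.02745/0.120 + √266 = 8.5621 + 16.3095 = 24.8716.
M = (24.8716)² = 618.60 ppb.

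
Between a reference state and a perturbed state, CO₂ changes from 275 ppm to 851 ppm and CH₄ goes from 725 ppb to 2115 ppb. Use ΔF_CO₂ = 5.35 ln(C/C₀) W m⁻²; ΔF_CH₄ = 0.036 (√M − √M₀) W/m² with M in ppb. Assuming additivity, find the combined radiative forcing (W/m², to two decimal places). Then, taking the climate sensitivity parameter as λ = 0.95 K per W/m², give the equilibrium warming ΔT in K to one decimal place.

ΔF = 6.73 W/m²; ΔT = 6.4 K

CO₂: 5.35 × ln(851/275) = 5.35 × ln(3.09455) = 5.35 × 1.12964 = 6.0436 W/m².
CH₄: 0.036 × (√2115 − √725) = 0.036 × (45.9891 − 26.9258) = 0.036 × 19.0633 = 0.6863 W/m².
Total ΔF = 6.0436 + 0.6863 = 6.7299 W/m².
ΔT = λ ΔF = 0.95 × 6.73 = 6.3935 K.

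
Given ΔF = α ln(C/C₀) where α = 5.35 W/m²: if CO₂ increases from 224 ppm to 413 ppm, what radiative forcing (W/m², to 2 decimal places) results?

ΔF = 3.27 W/m²

CO₂ absorption bands are partially saturated, so forcing scales with the logarithm of the concentration ratio.
CO₂: 5.35 × ln(413/224) = 5.35 × ln(1.84375) = 5.35 × 0.61180 = 3.2731 W/m².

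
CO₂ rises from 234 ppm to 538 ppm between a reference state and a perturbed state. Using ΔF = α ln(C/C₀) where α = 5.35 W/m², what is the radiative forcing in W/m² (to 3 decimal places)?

CO₂: 5.35 × ln(538/234) = 5.35 × ln(2.29915) = 5.35 × 0.83254 = 4.4541 W/m².

ΔF = 4.454 W/m²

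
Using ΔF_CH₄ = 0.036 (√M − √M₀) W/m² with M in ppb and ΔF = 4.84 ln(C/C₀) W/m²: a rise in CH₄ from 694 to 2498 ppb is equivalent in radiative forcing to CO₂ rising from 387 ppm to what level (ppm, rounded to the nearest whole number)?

C ≈ 461 ppm

CH₄ forcing: 0.036 × (√2498 − √694) = 0.036 × (49.9800 − 26.3439) = 0.036 × 23.6361 = 0.85090 W/m².
Set 4.84 ln(C/387) = 0.85090: ln(C/387) = 0.85090/4.84 = 0.17581, so C = 387 × e^0.17581 = 387 × 1.19221 = 461.39 ppm.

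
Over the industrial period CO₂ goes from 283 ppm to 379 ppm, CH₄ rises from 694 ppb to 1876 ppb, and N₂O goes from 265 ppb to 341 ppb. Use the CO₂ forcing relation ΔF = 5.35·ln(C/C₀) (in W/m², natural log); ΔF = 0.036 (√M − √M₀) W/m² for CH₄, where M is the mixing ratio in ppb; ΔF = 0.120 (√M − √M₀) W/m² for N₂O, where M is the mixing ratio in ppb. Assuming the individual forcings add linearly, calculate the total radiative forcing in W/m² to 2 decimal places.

ΔF = 2.44 W/m²

CO₂: 5.35 × ln(379/283) = 5.35 × ln(1.33922) = 5.35 × 0.29209 = 1.5627 W/m².
CH₄: 0.036 × (√1876 − √694) = 0.036 × (43.3128 − 26.3439) = 0.036 × 16.9689 = 0.6109 W/m².
N₂O: 0.120 × (√341 − √265) = 0.120 × (18.4662 − 16.2788) = 0.120 × 2.1874 = 0.2625 W/m².
Total ΔF = 1.5627 + 0.6109 + 0.2625 = 2.4361 W/m².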